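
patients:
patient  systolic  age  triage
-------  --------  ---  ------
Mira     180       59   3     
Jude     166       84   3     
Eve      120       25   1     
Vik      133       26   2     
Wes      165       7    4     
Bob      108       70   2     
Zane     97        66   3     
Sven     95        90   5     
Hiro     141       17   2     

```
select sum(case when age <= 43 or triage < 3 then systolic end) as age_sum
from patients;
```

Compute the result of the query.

patient=Mira: ✗
patient=Jude: ✗
patient=Eve: ✓ → 120
patient=Vik: ✓ → 133
patient=Wes: ✓ → 165
patient=Bob: ✓ → 108
patient=Zane: ✗
patient=Sven: ✗
patient=Hiro: ✓ → 141
age_sum = 120 + 133 + 165 + 108 + 141 = 667

667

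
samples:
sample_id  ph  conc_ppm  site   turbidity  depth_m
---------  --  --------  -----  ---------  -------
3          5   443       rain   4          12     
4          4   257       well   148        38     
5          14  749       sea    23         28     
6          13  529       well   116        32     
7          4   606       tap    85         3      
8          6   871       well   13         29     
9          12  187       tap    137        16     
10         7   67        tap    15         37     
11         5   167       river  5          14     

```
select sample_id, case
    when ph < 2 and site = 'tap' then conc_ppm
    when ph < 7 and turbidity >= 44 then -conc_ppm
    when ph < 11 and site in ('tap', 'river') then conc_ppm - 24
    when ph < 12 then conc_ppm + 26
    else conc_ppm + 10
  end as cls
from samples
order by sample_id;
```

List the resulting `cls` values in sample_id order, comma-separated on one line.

sample_id=3: ph < 12 → 469
sample_id=4: ph < 7 and turbidity >= 44 → -257
sample_id=5: ELSE → 759
sample_id=6: ELSE → 539
sample_id=7: ph < 7 and turbidity >= 44 → -606
sample_id=8: ph < 12 → 897
sample_id=9: ELSE → 197
sample_id=10: ph < 11 and site in ('tap', 'river') → 43
sample_id=11: ph < 11 and site in ('tap', 'river') → 143

469, -257, 759, 539, -606, 897, 197, 43, 143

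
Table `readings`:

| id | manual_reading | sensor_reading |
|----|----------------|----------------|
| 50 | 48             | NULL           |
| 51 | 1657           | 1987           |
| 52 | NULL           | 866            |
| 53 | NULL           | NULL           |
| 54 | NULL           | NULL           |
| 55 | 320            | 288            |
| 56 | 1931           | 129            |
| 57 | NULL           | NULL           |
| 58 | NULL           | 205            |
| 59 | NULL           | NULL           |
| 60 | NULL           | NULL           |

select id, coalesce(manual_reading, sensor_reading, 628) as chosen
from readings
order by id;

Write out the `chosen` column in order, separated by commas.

id=50: manual_reading=48 → 48
id=51: manual_reading=1657 → 1657
id=52: manual_reading=NULL, sensor_reading=866 → 866
id=53: manual_reading=NULL, sensor_reading=NULL, → literal 628 → 628
id=54: manual_reading=NULL, sensor_reading=NULL, → literal 628 → 628
id=55: manual_reading=320 → 320
id=56: manual_reading=1931 → 1931
id=57: manual_reading=NULL, sensor_reading=NULL, → literal 628 → 628
id=58: manual_reading=NULL, sensor_reading=205 → 205
id=59: manual_reading=NULL, sensor_reading=NULL, → literal 628 → 628
id=60: manual_reading=NULL, sensor_reading=NULL, → literal 628 → 628

48, 1657, 866, 628, 628, 320, 1931, 628, 205, 628, 628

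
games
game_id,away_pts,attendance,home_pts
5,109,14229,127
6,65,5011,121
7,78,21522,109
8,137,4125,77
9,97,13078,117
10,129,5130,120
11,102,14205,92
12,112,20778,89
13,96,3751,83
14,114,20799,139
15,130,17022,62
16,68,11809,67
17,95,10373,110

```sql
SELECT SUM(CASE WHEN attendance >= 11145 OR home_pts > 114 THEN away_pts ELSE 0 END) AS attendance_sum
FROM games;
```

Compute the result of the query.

1004

game_id=5: ✓ → 109
game_id=6: ✓ → 65
game_id=7: ✓ → 78
game_id=8: ✗
game_id=9: ✓ → 97
game_id=10: ✓ → 129
game_id=11: ✓ → 102
game_id=12: ✓ → 112
game_id=13: ✗
game_id=14: ✓ → 114
game_id=15: ✓ → 130
game_id=16: ✓ → 68
game_id=17: ✗
attendance_sum = 109 + 65 + 78 + 97 + 129 + 102 + 112 + 114 + 130 + 68 = 1004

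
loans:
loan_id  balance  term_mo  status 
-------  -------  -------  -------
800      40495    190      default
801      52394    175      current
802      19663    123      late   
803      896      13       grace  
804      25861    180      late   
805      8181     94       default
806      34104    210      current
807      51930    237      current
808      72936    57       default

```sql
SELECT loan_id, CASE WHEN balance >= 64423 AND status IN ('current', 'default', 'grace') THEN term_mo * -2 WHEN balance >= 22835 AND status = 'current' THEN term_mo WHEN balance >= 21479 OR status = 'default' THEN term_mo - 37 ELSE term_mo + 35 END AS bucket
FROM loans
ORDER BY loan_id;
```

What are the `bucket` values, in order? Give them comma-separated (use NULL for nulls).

153, 175, 158, 48, 143, 57, 210, 237, -114

loan_id=800: balance >= 21479 OR status = 'default' → 153
loan_id=801: balance >= 22835 AND status = 'current' → 175
loan_id=802: ELSE → 158
loan_id=803: ELSE → 48
loan_id=804: balance >= 21479 OR status = 'default' → 143
loan_id=805: balance >= 21479 OR status = 'default' → 57
loan_id=806: balance >= 22835 AND status = 'current' → 210
loan_id=807: balance >= 22835 AND status = 'current' → 237
loan_id=808: balance >= 64423 AND status IN ('current', 'default', 'grace') → -114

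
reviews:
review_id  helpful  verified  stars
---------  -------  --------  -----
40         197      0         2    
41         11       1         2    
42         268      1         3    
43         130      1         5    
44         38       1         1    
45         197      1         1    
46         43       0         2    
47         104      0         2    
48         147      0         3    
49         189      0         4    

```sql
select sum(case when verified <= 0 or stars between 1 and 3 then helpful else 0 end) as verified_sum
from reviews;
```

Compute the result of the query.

review_id=40: ✓ → 197
review_id=41: ✓ → 11
review_id=42: ✓ → 268
review_id=43: ✗
review_id=44: ✓ → 38
review_id=45: ✓ → 197
review_id=46: ✓ → 43
review_id=47: ✓ → 104
review_id=48: ✓ → 147
review_id=49: ✓ → 189
verified_sum = 197 + 11 + 268 + 38 + 197 + 43 + 104 + 147 + 189 = 1194

1194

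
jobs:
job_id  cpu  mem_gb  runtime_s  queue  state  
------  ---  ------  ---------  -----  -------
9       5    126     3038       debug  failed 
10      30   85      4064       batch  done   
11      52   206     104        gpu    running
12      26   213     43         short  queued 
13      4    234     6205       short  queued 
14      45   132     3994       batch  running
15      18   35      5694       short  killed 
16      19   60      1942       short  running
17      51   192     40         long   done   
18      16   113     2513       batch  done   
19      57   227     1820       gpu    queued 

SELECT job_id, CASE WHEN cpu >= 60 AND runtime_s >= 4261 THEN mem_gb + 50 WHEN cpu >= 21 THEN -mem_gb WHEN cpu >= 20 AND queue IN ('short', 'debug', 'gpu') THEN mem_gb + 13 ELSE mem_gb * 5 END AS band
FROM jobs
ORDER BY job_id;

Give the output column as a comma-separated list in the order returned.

job_id=9: ELSE → 630
job_id=10: cpu >= 21 → -85
job_id=11: cpu >= 21 → -206
job_id=12: cpu >= 21 → -213
job_id=13: ELSE → 1170
job_id=14: cpu >= 21 → -132
job_id=15: ELSE → 175
job_id=16: ELSE → 300
job_id=17: cpu >= 21 → -192
job_id=18: ELSE → 565
job_id=19: cpu >= 21 → -227

630, -85, -206, -213, 1170, -132, 175, 300, -192, 565, -227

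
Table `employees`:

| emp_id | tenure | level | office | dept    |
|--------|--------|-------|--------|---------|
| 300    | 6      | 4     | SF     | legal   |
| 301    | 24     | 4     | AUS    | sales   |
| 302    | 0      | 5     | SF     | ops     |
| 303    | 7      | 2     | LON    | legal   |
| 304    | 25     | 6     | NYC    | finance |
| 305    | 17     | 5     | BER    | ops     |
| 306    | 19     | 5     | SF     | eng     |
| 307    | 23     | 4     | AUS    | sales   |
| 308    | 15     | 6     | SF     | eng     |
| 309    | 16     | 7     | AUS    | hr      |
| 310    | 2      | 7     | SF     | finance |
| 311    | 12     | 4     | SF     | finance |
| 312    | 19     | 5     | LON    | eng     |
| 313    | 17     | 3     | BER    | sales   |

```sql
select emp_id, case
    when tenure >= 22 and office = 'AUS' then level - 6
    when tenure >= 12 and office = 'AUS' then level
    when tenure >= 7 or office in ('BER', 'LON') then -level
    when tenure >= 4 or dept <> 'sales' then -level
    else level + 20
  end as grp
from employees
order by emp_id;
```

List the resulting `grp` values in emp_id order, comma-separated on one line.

emp_id=300: tenure >= 4 or dept <> 'sales' → -4
emp_id=301: tenure >= 22 and office = 'AUS' → -2
emp_id=302: tenure >= 4 or dept <> 'sales' → -5
emp_id=303: tenure >= 7 or office in ('BER', 'LON') → -2
emp_id=304: tenure >= 7 or office in ('BER', 'LON') → -6
emp_id=305: tenure >= 7 or office in ('BER', 'LON') → -5
emp_id=306: tenure >= 7 or office in ('BER', 'LON') → -5
emp_id=307: tenure >= 22 and office = 'AUS' → -2
emp_id=308: tenure >= 7 or office in ('BER', 'LON') → -6
emp_id=309: tenure >= 12 and office = 'AUS' → 7
emp_id=310: tenure >= 4 or dept <> 'sales' → -7
emp_id=311: tenure >= 7 or office in ('BER', 'LON') → -4
emp_id=312: tenure >= 7 or office in ('BER', 'LON') → -5
emp_id=313: tenure >= 7 or office in ('BER', 'LON') → -3

-4, -2, -5, -2, -6, -5, -5, -2, -6, 7, -7, -4, -5, -3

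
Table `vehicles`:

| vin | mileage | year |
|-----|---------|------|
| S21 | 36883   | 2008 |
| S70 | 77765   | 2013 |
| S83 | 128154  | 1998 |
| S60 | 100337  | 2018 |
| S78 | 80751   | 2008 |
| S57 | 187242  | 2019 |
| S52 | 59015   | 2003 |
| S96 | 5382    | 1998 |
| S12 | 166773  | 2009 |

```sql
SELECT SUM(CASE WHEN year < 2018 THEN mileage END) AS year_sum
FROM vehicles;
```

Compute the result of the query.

vin=S21: ✓ → 36883
vin=S70: ✓ → 77765
vin=S83: ✓ → 128154
vin=S60: ✗
vin=S78: ✓ → 80751
vin=S57: ✗
vin=S52: ✓ → 59015
vin=S96: ✓ → 5382
vin=S12: ✓ → 166773
year_sum = 36883 + 77765 + 128154 + 80751 + 59015 + 5382 + 166773 = 554723

554723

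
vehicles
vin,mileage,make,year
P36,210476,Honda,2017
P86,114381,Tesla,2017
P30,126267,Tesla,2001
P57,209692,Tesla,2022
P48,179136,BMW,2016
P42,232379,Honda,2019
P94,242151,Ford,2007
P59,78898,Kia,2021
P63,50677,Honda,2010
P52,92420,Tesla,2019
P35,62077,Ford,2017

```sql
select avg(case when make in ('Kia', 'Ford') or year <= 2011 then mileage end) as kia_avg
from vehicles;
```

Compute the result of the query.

vin=P36: ✗
vin=P86: ✗
vin=P30: ✓ → 126267
vin=P57: ✗
vin=P48: ✗
vin=P42: ✗
vin=P94: ✓ → 242151
vin=P59: ✓ → 78898
vin=P63: ✓ → 50677
vin=P52: ✗
vin=P35: ✓ → 62077
kia_avg = (126267 + 242151 + 78898 + 50677 + 62077) / 5 = 112014

112014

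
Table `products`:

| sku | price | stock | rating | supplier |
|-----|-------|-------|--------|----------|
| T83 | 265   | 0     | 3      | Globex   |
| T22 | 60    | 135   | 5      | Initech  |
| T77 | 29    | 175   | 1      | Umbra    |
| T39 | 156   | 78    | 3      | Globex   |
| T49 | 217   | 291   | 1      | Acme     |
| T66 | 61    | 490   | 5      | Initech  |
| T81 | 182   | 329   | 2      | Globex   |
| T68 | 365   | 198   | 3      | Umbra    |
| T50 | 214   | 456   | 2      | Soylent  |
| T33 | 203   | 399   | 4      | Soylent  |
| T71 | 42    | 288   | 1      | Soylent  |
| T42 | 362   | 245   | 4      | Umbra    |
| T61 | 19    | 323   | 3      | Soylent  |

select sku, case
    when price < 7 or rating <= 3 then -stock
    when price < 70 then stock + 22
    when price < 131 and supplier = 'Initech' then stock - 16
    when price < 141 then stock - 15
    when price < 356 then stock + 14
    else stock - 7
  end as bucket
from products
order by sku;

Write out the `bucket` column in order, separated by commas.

157, 413, -78, 238, -291, -456, -323, 512, -198, -288, -175, -329, 0

sku=T22: price < 70 → 157
sku=T33: price < 356 → 413
sku=T39: price < 7 or rating <= 3 → -78
sku=T42: ELSE → 238
sku=T49: price < 7 or rating <= 3 → -291
sku=T50: price < 7 or rating <= 3 → -456
sku=T61: price < 7 or rating <= 3 → -323
sku=T66: price < 70 → 512
sku=T68: price < 7 or rating <= 3 → -198
sku=T71: price < 7 or rating <= 3 → -288
sku=T77: price < 7 or rating <= 3 → -175
sku=T81: price < 7 or rating <= 3 → -329
sku=T83: price < 7 or rating <= 3 → 0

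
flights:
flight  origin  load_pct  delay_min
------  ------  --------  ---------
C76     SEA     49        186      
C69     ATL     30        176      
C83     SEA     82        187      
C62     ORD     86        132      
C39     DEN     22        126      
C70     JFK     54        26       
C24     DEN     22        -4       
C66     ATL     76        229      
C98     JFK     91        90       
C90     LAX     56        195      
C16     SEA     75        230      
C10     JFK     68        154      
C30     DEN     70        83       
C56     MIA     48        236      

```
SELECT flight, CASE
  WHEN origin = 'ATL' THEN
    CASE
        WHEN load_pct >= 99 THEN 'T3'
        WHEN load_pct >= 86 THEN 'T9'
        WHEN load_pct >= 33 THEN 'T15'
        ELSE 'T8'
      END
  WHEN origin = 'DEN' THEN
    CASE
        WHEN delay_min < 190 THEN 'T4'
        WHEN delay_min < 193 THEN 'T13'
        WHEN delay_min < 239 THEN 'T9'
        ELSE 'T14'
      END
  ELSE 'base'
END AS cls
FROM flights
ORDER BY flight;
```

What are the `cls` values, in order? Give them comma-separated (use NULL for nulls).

flight=C10: origin='JFK' → outer ELSE → base
flight=C16: origin='SEA' → outer ELSE → base
flight=C24: origin='DEN' → inner[delay_min < 190] → T4
flight=C30: origin='DEN' → inner[delay_min < 190] → T4
flight=C39: origin='DEN' → inner[delay_min < 190] → T4
flight=C56: origin='MIA' → outer ELSE → base
flight=C62: origin='ORD' → outer ELSE → base
flight=C66: origin='ATL' → inner[load_pct >= 33] → T15
flight=C69: origin='ATL' → inner[ELSE] → T8
flight=C70: origin='JFK' → outer ELSE → base
flight=C76: origin='SEA' → outer ELSE → base
flight=C83: origin='SEA' → outer ELSE → base
flight=C90: origin='LAX' → outer ELSE → base
flight=C98: origin='JFK' → outer ELSE → base

base, base, T4, T4, T4, base, base, T15, T8, base, base, base, base, base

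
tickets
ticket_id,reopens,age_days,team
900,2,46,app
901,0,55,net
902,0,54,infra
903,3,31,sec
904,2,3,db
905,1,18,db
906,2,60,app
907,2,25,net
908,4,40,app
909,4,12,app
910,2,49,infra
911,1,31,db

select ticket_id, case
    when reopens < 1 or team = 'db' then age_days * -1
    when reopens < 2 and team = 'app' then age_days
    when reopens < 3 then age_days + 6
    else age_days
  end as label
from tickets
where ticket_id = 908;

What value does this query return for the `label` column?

ticket_id = 908: reopens=4, age_days=40, team=app.
reopens < 1 or team = 'db' → false
reopens < 2 and team = 'app' → false
reopens < 3 → false
No prior WHEN matched → ELSE → 40

40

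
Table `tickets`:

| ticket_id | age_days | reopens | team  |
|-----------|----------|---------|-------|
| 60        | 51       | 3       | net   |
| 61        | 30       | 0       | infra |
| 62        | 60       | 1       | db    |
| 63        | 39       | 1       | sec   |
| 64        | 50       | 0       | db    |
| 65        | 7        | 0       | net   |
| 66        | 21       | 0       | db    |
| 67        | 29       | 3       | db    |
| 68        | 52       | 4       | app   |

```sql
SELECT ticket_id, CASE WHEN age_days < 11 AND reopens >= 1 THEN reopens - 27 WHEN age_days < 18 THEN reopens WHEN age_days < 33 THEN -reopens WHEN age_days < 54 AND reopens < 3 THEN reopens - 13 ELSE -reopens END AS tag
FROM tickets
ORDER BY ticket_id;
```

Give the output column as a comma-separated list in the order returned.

-3, 0, -1, -12, -13, 0, 0, -3, -4

ticket_id=60: ELSE → -3
ticket_id=61: age_days < 33 → 0
ticket_id=62: ELSE → -1
ticket_id=63: age_days < 54 AND reopens < 3 → -12
ticket_id=64: age_days < 54 AND reopens < 3 → -13
ticket_id=65: age_days < 18 → 0
ticket_id=66: age_days < 33 → 0
ticket_id=67: age_days < 33 → -3
ticket_id=68: ELSE → -4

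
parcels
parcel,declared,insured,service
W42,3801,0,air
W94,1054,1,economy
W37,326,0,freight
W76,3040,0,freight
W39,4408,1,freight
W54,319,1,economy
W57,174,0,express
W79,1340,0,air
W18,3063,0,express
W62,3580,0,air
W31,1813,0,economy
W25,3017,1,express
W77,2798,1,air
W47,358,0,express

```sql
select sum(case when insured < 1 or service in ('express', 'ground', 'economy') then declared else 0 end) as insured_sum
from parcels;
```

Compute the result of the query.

21885

parcel=W42: ✓ → 3801
parcel=W94: ✓ → 1054
parcel=W37: ✓ → 326
parcel=W76: ✓ → 3040
parcel=W39: ✗
parcel=W54: ✓ → 319
parcel=W57: ✓ → 174
parcel=W79: ✓ → 1340
parcel=W18: ✓ → 3063
parcel=W62: ✓ → 3580
parcel=W31: ✓ → 1813
parcel=W25: ✓ → 3017
parcel=W77: ✗
parcel=W47: ✓ → 358
insured_sum = 3801 + 1054 + 326 + 3040 + 319 + 174 + 1340 + 3063 + 3580 + 1813 + 3017 + 358 = 21885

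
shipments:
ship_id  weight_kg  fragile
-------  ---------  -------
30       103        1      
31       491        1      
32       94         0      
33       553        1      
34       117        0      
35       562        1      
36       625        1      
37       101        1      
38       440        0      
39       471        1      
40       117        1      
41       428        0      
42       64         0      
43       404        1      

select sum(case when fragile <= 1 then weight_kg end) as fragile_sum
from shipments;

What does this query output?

4570

ship_id=30: ✓ → 103
ship_id=31: ✓ → 491
ship_id=32: ✓ → 94
ship_id=33: ✓ → 553
ship_id=34: ✓ → 117
ship_id=35: ✓ → 562
ship_id=36: ✓ → 625
ship_id=37: ✓ → 101
ship_id=38: ✓ → 440
ship_id=39: ✓ → 471
ship_id=40: ✓ → 117
ship_id=41: ✓ → 428
ship_id=42: ✓ → 64
ship_id=43: ✓ → 404
fragile_sum = 103 + 491 + 94 + 553 + 117 + 562 + 625 + 101 + 440 + 471 + 117 + 428 + 64 + 404 = 4570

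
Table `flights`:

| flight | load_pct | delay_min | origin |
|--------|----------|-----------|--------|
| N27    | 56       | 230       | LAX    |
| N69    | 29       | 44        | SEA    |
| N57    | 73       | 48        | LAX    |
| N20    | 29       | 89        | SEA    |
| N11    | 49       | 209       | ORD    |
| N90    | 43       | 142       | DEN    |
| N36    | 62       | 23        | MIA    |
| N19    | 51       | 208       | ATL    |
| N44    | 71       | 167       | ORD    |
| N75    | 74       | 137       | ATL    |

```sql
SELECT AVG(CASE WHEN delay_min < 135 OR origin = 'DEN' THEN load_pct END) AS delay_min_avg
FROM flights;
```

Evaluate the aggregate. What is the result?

47.2

flight=N27: ✗
flight=N69: ✓ → 29
flight=N57: ✓ → 73
flight=N20: ✓ → 29
flight=N11: ✗
flight=N90: ✓ → 43
flight=N36: ✓ → 62
flight=N19: ✗
flight=N44: ✗
flight=N75: ✗
delay_min_avg = (29 + 73 + 29 + 43 + 62) / 5 = 47.2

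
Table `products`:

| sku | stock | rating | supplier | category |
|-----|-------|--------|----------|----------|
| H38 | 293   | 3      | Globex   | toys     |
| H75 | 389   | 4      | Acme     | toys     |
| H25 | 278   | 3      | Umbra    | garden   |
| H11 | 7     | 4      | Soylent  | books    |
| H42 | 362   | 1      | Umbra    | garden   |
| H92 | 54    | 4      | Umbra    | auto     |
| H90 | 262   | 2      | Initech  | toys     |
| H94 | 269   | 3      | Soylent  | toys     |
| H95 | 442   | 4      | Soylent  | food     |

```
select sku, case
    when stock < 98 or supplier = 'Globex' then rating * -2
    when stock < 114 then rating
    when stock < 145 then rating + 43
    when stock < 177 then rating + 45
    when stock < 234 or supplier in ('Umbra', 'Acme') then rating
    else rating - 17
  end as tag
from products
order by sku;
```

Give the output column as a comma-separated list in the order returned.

-8, 3, -6, 1, 4, -15, -8, -14, -13

sku=H11: stock < 98 or supplier = 'Globex' → -8
sku=H25: stock < 234 or supplier in ('Umbra', 'Acme') → 3
sku=H38: stock < 98 or supplier = 'Globex' → -6
sku=H42: stock < 234 or supplier in ('Umbra', 'Acme') → 1
sku=H75: stock < 234 or supplier in ('Umbra', 'Acme') → 4
sku=H90: ELSE → -15
sku=H92: stock < 98 or supplier = 'Globex' → -8
sku=H94: ELSE → -14
sku=H95: ELSE → -13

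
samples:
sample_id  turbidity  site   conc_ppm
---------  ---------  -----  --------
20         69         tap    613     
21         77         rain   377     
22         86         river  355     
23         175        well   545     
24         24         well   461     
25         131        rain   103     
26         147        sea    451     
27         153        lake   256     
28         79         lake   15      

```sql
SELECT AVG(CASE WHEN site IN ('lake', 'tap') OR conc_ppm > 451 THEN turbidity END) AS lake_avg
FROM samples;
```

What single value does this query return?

sample_id=20: ✓ → 69
sample_id=21: ✗
sample_id=22: ✗
sample_id=23: ✓ → 175
sample_id=24: ✓ → 24
sample_id=25: ✗
sample_id=26: ✗
sample_id=27: ✓ → 153
sample_id=28: ✓ → 79
lake_avg = (69 + 175 + 24 + 153 + 79) / 5 = 100

100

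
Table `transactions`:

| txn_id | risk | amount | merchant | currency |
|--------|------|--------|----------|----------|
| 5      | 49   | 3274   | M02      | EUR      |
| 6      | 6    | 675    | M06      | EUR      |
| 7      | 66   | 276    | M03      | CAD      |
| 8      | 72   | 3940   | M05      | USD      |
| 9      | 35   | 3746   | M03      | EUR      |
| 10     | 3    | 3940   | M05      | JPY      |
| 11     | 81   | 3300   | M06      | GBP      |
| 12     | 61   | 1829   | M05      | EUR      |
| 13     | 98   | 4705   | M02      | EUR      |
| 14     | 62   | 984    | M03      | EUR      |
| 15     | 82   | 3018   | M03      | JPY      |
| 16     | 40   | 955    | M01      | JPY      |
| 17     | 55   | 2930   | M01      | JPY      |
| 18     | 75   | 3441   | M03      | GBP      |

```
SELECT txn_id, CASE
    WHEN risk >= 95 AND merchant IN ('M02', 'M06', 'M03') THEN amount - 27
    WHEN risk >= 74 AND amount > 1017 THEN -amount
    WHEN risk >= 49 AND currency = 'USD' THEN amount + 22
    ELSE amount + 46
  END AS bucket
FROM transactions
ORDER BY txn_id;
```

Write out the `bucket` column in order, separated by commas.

txn_id=5: ELSE → 3320
txn_id=6: ELSE → 721
txn_id=7: ELSE → 322
txn_id=8: risk >= 49 AND currency = 'USD' → 3962
txn_id=9: ELSE → 3792
txn_id=10: ELSE → 3986
txn_id=11: risk >= 74 AND amount > 1017 → -3300
txn_id=12: ELSE → 1875
txn_id=13: risk >= 95 AND merchant IN ('M02', 'M06', 'M03') → 4678
txn_id=14: ELSE → 1030
txn_id=15: risk >= 74 AND amount > 1017 → -3018
txn_id=16: ELSE → 1001
txn_id=17: ELSE → 2976
txn_id=18: risk >= 74 AND amount > 1017 → -3441

3320, 721, 322, 3962, 3792, 3986, -3300, 1875, 4678, 1030, -3018, 1001, 2976, -3441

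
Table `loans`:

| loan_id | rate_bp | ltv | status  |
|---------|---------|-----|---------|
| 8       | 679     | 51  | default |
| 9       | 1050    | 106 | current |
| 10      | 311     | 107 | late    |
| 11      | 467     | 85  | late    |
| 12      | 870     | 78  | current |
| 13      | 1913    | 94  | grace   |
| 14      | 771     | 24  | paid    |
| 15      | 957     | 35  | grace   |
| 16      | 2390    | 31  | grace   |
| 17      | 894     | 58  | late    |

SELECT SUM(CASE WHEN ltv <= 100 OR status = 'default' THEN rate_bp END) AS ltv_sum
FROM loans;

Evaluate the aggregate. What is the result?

8941

loan_id=8: ✓ → 679
loan_id=9: ✗
loan_id=10: ✗
loan_id=11: ✓ → 467
loan_id=12: ✓ → 870
loan_id=13: ✓ → 1913
loan_id=14: ✓ → 771
loan_id=15: ✓ → 957
loan_id=16: ✓ → 2390
loan_id=17: ✓ → 894
ltv_sum = 679 + 467 + 870 + 1913 + 771 + 957 + 2390 + 894 = 8941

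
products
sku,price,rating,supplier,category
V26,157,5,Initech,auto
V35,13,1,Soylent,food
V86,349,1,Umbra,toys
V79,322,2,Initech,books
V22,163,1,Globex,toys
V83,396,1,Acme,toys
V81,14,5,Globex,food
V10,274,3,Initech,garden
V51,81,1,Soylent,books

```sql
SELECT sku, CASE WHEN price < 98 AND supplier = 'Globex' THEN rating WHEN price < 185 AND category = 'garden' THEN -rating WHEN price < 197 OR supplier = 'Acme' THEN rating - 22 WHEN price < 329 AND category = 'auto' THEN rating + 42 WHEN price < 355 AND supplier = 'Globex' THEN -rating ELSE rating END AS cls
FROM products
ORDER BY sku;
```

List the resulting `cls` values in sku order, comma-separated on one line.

3, -21, -17, -21, -21, 2, 5, -21, 1

sku=V10: ELSE → 3
sku=V22: price < 197 OR supplier = 'Acme' → -21
sku=V26: price < 197 OR supplier = 'Acme' → -17
sku=V35: price < 197 OR supplier = 'Acme' → -21
sku=V51: price < 197 OR supplier = 'Acme' → -21
sku=V79: ELSE → 2
sku=V81: price < 98 AND supplier = 'Globex' → 5
sku=V83: price < 197 OR supplier = 'Acme' → -21
sku=V86: ELSE → 1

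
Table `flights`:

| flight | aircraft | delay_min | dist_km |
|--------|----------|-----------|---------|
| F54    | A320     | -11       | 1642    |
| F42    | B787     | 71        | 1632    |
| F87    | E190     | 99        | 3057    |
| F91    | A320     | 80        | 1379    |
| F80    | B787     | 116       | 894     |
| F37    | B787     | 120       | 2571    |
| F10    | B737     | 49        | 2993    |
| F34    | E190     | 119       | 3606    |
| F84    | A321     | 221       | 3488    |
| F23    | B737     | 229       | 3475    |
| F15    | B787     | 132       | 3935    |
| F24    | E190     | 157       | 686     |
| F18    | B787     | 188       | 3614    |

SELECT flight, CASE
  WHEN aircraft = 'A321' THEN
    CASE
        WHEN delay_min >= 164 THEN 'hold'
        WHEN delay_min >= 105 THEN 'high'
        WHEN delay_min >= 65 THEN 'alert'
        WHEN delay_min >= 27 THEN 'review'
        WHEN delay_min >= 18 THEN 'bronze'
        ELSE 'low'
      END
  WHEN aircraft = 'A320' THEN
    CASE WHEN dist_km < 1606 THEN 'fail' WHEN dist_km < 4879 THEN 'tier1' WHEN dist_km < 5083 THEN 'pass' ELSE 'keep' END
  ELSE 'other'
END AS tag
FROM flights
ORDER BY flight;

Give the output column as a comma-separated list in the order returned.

flight=F10: aircraft='B737' → outer ELSE → other
flight=F15: aircraft='B787' → outer ELSE → other
flight=F18: aircraft='B787' → outer ELSE → other
flight=F23: aircraft='B737' → outer ELSE → other
flight=F24: aircraft='E190' → outer ELSE → other
flight=F34: aircraft='E190' → outer ELSE → other
flight=F37: aircraft='B787' → outer ELSE → other
flight=F42: aircraft='B787' → outer ELSE → other
flight=F54: aircraft='A320' → inner[dist_km < 4879] → tier1
flight=F80: aircraft='B787' → outer ELSE → other
flight=F84: aircraft='A321' → inner[delay_min >= 164] → hold
flight=F87: aircraft='E190' → outer ELSE → other
flight=F91: aircraft='A320' → inner[dist_km < 1606] → fail

other, other, other, other, other, other, other, other, tier1, other, hold, other, fail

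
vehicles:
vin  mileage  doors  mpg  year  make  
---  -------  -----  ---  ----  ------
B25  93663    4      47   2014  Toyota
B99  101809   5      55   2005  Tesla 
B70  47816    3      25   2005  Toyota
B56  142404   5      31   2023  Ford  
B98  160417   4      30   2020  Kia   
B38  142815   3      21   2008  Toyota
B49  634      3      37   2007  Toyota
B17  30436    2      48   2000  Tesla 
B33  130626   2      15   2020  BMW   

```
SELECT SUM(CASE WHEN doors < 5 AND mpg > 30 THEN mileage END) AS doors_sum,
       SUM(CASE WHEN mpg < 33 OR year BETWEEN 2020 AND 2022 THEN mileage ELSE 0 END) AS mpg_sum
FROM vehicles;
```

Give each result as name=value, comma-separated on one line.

doors_sum=124733, mpg_sum=624078

[doors_sum: doors < 5 AND mpg > 30]
vin=B25: ✓ → 93663
vin=B99: ✗
vin=B70: ✗
vin=B56: ✗
vin=B98: ✗
vin=B38: ✗
vin=B49: ✓ → 634
vin=B17: ✓ → 30436
vin=B33: ✗
doors_sum = 93663 + 634 + 30436 = 124733
—
[mpg_sum: mpg < 33 OR year BETWEEN 2020 AND 2022]
vin=B25: ✗
vin=B99: ✗
vin=B70: ✓ → 47816
vin=B56: ✓ → 142404
vin=B98: ✓ → 160417
vin=B38: ✓ → 142815
vin=B49: ✗
vin=B17: ✗
vin=B33: ✓ → 130626
mpg_sum = 47816 + 142404 + 160417 + 142815 + 130626 = 624078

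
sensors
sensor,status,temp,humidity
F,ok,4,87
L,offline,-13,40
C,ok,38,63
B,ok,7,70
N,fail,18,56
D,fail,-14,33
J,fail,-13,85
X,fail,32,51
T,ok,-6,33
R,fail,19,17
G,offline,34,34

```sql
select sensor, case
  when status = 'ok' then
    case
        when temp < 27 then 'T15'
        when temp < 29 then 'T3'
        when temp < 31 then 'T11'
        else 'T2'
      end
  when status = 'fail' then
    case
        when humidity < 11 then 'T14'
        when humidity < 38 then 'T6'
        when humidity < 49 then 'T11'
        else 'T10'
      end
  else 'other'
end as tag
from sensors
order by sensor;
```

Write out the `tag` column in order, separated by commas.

sensor=B: status='ok' → inner[temp < 27] → T15
sensor=C: status='ok' → inner[ELSE] → T2
sensor=D: status='fail' → inner[humidity < 38] → T6
sensor=F: status='ok' → inner[temp < 27] → T15
sensor=G: status='offline' → outer ELSE → other
sensor=J: status='fail' → inner[ELSE] → T10
sensor=L: status='offline' → outer ELSE → other
sensor=N: status='fail' → inner[ELSE] → T10
sensor=R: status='fail' → inner[humidity < 38] → T6
sensor=T: status='ok' → inner[temp < 27] → T15
sensor=X: status='fail' → inner[ELSE] → T10

T15, T2, T6, T15, other, T10, other, T10, T6, T15, T10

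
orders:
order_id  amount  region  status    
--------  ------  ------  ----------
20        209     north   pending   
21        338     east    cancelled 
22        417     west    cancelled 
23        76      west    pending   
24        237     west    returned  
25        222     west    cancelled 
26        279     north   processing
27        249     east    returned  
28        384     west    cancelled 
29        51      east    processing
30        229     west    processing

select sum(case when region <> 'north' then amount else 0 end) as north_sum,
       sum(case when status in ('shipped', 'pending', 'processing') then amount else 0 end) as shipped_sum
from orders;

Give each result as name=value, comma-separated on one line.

[north_sum: region <> 'north']
order_id=20: ✗
order_id=21: ✓ → 338
order_id=22: ✓ → 417
order_id=23: ✓ → 76
order_id=24: ✓ → 237
order_id=25: ✓ → 222
order_id=26: ✗
order_id=27: ✓ → 249
order_id=28: ✓ → 384
order_id=29: ✓ → 51
order_id=30: ✓ → 229
north_sum = 338 + 417 + 76 + 237 + 222 + 249 + 384 + 51 + 229 = 2203
—
[shipped_sum: status in ('shipped', 'pending', 'processing')]
order_id=20: ✓ → 209
order_id=21: ✗
order_id=22: ✗
order_id=23: ✓ → 76
order_id=24: ✗
order_id=25: ✗
order_id=26: ✓ → 279
order_id=27: ✗
order_id=28: ✗
order_id=29: ✓ → 51
order_id=30: ✓ → 229
shipped_sum = 209 + 76 + 279 + 51 + 229 = 844

north_sum=2203, shipped_sum=844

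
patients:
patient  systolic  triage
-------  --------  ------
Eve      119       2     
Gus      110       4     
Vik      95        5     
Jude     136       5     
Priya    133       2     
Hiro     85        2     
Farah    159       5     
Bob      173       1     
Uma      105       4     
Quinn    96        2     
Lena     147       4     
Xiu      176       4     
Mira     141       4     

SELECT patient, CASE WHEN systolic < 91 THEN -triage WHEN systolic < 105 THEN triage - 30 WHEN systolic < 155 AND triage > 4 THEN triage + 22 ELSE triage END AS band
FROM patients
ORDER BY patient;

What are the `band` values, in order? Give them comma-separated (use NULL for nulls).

1, 2, 5, 4, -2, 27, 4, 4, 2, -28, 4, -25, 4

patient=Bob: ELSE → 1
patient=Eve: ELSE → 2
patient=Farah: ELSE → 5
patient=Gus: ELSE → 4
patient=Hiro: systolic < 91 → -2
patient=Jude: systolic < 155 AND triage > 4 → 27
patient=Lena: ELSE → 4
patient=Mira: ELSE → 4
patient=Priya: ELSE → 2
patient=Quinn: systolic < 105 → -28
patient=Uma: ELSE → 4
patient=Vik: systolic < 105 → -25
patient=Xiu: ELSE → 4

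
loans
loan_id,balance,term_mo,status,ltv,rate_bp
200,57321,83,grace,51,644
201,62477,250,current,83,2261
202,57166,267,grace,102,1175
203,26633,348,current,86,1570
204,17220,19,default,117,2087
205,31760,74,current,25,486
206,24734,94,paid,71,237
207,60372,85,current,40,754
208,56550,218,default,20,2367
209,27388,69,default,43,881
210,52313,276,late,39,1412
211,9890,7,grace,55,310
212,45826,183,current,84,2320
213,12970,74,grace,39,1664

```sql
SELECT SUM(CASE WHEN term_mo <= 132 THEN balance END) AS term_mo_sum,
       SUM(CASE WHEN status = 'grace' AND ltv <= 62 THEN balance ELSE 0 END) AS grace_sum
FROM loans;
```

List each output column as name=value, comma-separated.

[term_mo_sum: term_mo <= 132]
loan_id=200: ✓ → 57321
loan_id=201: ✗
loan_id=202: ✗
loan_id=203: ✗
loan_id=204: ✓ → 17220
loan_id=205: ✓ → 31760
loan_id=206: ✓ → 24734
loan_id=207: ✓ → 60372
loan_id=208: ✗
loan_id=209: ✓ → 27388
loan_id=210: ✗
loan_id=211: ✓ → 9890
loan_id=212: ✗
loan_id=213: ✓ → 12970
term_mo_sum = 57321 + 17220 + 31760 + 24734 + 60372 + 27388 + 9890 + 12970 = 241655
—
[grace_sum: status = 'grace' AND ltv <= 62]
loan_id=200: ✓ → 57321
loan_id=201: ✗
loan_id=202: ✗
loan_id=203: ✗
loan_id=204: ✗
loan_id=205: ✗
loan_id=206: ✗
loan_id=207: ✗
loan_id=208: ✗
loan_id=209: ✗
loan_id=210: ✗
loan_id=211: ✓ → 9890
loan_id=212: ✗
loan_id=213: ✓ → 12970
grace_sum = 57321 + 9890 + 12970 = 80181

term_mo_sum=241655, grace_sum=80181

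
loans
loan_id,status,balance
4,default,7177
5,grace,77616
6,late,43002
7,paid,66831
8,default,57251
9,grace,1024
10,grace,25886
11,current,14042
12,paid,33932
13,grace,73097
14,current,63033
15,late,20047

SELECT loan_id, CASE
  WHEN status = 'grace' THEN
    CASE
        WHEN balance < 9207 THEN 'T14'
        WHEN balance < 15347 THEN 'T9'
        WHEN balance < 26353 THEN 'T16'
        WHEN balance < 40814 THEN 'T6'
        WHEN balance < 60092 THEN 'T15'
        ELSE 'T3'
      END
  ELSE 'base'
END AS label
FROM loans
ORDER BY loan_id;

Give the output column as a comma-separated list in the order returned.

base, T3, base, base, base, T14, T16, base, base, T3, base, base

loan_id=4: status='default' → outer ELSE → base
loan_id=5: status='grace' → inner[ELSE] → T3
loan_id=6: status='late' → outer ELSE → base
loan_id=7: status='paid' → outer ELSE → base
loan_id=8: status='default' → outer ELSE → base
loan_id=9: status='grace' → inner[balance < 9207] → T14
loan_id=10: status='grace' → inner[balance < 26353] → T16
loan_id=11: status='current' → outer ELSE → base
loan_id=12: status='paid' → outer ELSE → base
loan_id=13: status='grace' → inner[ELSE] → T3
loan_id=14: status='current' → outer ELSE → base
loan_id=15: status='late' → outer ELSE → base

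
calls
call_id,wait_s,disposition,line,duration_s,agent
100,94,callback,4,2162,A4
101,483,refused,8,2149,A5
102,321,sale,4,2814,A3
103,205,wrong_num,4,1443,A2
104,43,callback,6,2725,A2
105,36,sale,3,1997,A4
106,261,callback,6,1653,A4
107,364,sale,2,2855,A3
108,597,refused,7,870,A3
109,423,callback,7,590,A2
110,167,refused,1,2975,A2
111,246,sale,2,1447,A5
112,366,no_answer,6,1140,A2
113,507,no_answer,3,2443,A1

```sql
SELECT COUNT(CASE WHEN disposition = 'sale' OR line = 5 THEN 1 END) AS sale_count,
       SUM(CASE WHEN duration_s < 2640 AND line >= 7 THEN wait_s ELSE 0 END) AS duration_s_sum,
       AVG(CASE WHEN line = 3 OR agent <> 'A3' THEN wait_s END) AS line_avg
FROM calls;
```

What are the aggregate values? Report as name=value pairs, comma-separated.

sale_count=4, duration_s_sum=1503, line_avg=257.3636363636

[sale_count: disposition = 'sale' OR line = 5]
call_id=100: ✗
call_id=101: ✗
call_id=102: ✓ → 1
call_id=103: ✗
call_id=104: ✗
call_id=105: ✓ → 1
call_id=106: ✗
call_id=107: ✓ → 1
call_id=108: ✗
call_id=109: ✗
call_id=110: ✗
call_id=111: ✓ → 1
call_id=112: ✗
call_id=113: ✗
sale_count = COUNT(1, 1, 1, 1) = 4
—
[duration_s_sum: duration_s < 2640 AND line >= 7]
call_id=100: ✗
call_id=101: ✓ → 483
call_id=102: ✗
call_id=103: ✗
call_id=104: ✗
call_id=105: ✗
call_id=106: ✗
call_id=107: ✗
call_id=108: ✓ → 597
call_id=109: ✓ → 423
call_id=110: ✗
call_id=111: ✗
call_id=112: ✗
call_id=113: ✗
duration_s_sum = 483 + 597 + 423 = 1503
—
[line_avg: line = 3 OR agent <> 'A3']
call_id=100: ✓ → 94
call_id=101: ✓ → 483
call_id=102: ✗
call_id=103: ✓ → 205
call_id=104: ✓ → 43
call_id=105: ✓ → 36
call_id=106: ✓ → 261
call_id=107: ✗
call_id=108: ✗
call_id=109: ✓ → 423
call_id=110: ✓ → 167
call_id=111: ✓ → 246
call_id=112: ✓ → 366
call_id=113: ✓ → 507
line_avg = (94 + 483 + 205 + 43 + 36 + 261 + 423 + 167 + 246 + 366 + 507) / 11 = 257.3636363636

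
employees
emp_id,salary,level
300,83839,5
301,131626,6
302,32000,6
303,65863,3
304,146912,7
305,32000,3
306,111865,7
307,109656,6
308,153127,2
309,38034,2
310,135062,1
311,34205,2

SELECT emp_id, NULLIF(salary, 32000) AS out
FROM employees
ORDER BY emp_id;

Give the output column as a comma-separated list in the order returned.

83839, 131626, NULL, 65863, 146912, NULL, 111865, 109656, 153127, 38034, 135062, 34205

emp_id=300: salary=83839 vs 32000: differ → 83839
emp_id=301: salary=131626 vs 32000: differ → 131626
emp_id=302: salary=32000 vs 32000: equal → NULL
emp_id=303: salary=65863 vs 32000: differ → 65863
emp_id=304: salary=146912 vs 32000: differ → 146912
emp_id=305: salary=32000 vs 32000: equal → NULL
emp_id=306: salary=111865 vs 32000: differ → 111865
emp_id=307: salary=109656 vs 32000: differ → 109656
emp_id=308: salary=153127 vs 32000: differ → 153127
emp_id=309: salary=38034 vs 32000: differ → 38034
emp_id=310: salary=135062 vs 32000: differ → 135062
emp_id=311: salary=34205 vs 32000: differ → 34205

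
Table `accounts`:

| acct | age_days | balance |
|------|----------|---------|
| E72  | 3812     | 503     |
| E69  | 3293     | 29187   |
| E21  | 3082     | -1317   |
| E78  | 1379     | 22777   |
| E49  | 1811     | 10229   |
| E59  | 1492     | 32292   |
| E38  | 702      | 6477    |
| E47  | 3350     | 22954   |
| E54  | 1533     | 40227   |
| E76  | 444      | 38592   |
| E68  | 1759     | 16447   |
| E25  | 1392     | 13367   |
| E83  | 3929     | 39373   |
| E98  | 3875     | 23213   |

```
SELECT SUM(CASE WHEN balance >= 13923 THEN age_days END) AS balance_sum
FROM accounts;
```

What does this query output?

21054

acct=E72: ✗
acct=E69: ✓ → 3293
acct=E21: ✗
acct=E78: ✓ → 1379
acct=E49: ✗
acct=E59: ✓ → 1492
acct=E38: ✗
acct=E47: ✓ → 3350
acct=E54: ✓ → 1533
acct=E76: ✓ → 444
acct=E68: ✓ → 1759
acct=E25: ✗
acct=E83: ✓ → 3929
acct=E98: ✓ → 3875
balance_sum = 3293 + 1379 + 1492 + 3350 + 1533 + 444 + 1759 + 3929 + 3875 = 21054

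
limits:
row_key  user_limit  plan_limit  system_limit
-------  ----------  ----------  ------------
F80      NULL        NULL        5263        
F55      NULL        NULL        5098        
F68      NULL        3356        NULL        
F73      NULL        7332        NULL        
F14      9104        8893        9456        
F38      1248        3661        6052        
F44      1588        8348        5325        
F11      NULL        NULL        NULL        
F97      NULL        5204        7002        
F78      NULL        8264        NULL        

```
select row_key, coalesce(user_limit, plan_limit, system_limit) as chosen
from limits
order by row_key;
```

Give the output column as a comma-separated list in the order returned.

row_key=F11: user_limit=NULL, plan_limit=NULL, system_limit=NULL (all NULL) → NULL
row_key=F14: user_limit=9104 → 9104
row_key=F38: user_limit=1248 → 1248
row_key=F44: user_limit=1588 → 1588
row_key=F55: user_limit=NULL, plan_limit=NULL, system_limit=5098 → 5098
row_key=F68: user_limit=NULL, plan_limit=3356 → 3356
row_key=F73: user_limit=NULL, plan_limit=7332 → 7332
row_key=F78: user_limit=NULL, plan_limit=8264 → 8264
row_key=F80: user_limit=NULL, plan_limit=NULL, system_limit=5263 → 5263
row_key=F97: user_limit=NULL, plan_limit=5204 → 5204

NULL, 9104, 1248, 1588, 5098, 3356, 7332, 8264, 5263, 5204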